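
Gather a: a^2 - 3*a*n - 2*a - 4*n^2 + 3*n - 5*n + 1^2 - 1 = a^2 + a*(-3*n - 2) - 4*n^2 - 2*n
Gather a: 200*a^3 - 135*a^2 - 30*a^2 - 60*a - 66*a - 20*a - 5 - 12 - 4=200*a^3 - 165*a^2 - 146*a - 21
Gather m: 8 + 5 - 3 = 10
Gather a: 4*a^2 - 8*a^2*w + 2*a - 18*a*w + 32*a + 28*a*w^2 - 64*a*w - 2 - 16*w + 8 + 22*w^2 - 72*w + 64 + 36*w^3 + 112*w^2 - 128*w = a^2*(4 - 8*w) + a*(28*w^2 - 82*w + 34) + 36*w^3 + 134*w^2 - 216*w + 70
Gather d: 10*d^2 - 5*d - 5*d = 10*d^2 - 10*d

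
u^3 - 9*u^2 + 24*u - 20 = (u - 5)*(u - 2)^2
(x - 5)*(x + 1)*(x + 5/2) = x^3 - 3*x^2/2 - 15*x - 25/2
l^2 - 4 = (l - 2)*(l + 2)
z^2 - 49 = (z - 7)*(z + 7)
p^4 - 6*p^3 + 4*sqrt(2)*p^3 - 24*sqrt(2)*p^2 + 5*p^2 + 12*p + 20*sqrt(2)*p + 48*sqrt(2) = (p - 4)*(p - 3)*(p + 1)*(p + 4*sqrt(2))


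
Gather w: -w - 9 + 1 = -w - 8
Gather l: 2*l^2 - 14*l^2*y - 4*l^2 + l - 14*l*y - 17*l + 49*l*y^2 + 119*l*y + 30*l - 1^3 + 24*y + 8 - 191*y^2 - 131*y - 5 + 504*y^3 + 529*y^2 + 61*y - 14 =l^2*(-14*y - 2) + l*(49*y^2 + 105*y + 14) + 504*y^3 + 338*y^2 - 46*y - 12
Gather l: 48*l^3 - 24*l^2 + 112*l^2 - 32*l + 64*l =48*l^3 + 88*l^2 + 32*l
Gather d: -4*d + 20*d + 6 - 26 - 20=16*d - 40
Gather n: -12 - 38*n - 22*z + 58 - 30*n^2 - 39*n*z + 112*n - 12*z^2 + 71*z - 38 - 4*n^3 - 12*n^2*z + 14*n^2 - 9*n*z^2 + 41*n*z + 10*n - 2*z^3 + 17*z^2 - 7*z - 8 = -4*n^3 + n^2*(-12*z - 16) + n*(-9*z^2 + 2*z + 84) - 2*z^3 + 5*z^2 + 42*z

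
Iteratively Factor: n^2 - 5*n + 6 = (n - 2)*(n - 3)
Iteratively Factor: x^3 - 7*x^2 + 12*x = (x)*(x^2 - 7*x + 12) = x*(x - 4)*(x - 3)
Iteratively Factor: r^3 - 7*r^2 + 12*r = (r)*(r^2 - 7*r + 12) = r*(r - 4)*(r - 3)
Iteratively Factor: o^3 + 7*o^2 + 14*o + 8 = (o + 2)*(o^2 + 5*o + 4) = (o + 1)*(o + 2)*(o + 4)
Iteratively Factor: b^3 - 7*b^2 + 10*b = (b - 5)*(b^2 - 2*b) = (b - 5)*(b - 2)*(b)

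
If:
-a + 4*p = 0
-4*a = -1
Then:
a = 1/4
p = 1/16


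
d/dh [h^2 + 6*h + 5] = 2*h + 6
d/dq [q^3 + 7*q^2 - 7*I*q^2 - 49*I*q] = 3*q^2 + 14*q*(1 - I) - 49*I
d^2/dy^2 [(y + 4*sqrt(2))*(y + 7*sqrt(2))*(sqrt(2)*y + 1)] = 6*sqrt(2)*y + 46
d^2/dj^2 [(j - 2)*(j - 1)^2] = 6*j - 8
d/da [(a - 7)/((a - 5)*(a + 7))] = (-a^2 + 14*a - 21)/(a^4 + 4*a^3 - 66*a^2 - 140*a + 1225)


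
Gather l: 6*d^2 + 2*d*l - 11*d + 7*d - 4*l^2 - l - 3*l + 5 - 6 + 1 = 6*d^2 - 4*d - 4*l^2 + l*(2*d - 4)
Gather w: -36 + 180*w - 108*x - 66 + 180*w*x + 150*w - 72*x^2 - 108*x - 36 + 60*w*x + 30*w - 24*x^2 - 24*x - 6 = w*(240*x + 360) - 96*x^2 - 240*x - 144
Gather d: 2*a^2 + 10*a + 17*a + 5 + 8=2*a^2 + 27*a + 13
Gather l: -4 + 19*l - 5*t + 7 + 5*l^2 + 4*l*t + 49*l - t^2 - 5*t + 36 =5*l^2 + l*(4*t + 68) - t^2 - 10*t + 39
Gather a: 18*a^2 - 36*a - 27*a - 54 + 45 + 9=18*a^2 - 63*a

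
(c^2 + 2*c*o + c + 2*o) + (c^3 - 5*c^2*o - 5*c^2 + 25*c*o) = c^3 - 5*c^2*o - 4*c^2 + 27*c*o + c + 2*o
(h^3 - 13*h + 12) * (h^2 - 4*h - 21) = h^5 - 4*h^4 - 34*h^3 + 64*h^2 + 225*h - 252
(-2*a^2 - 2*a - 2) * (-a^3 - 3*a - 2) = 2*a^5 + 2*a^4 + 8*a^3 + 10*a^2 + 10*a + 4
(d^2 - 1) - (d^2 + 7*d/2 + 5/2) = -7*d/2 - 7/2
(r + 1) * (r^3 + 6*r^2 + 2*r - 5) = r^4 + 7*r^3 + 8*r^2 - 3*r - 5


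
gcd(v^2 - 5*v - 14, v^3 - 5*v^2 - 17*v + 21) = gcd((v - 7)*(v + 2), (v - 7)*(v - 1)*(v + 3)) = v - 7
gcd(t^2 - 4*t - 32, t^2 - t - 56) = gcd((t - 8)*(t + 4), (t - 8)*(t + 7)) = t - 8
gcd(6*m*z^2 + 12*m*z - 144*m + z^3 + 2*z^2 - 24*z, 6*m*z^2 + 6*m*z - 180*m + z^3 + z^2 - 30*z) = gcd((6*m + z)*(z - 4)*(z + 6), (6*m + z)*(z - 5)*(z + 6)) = 6*m*z + 36*m + z^2 + 6*z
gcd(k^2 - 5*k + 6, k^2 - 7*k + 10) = k - 2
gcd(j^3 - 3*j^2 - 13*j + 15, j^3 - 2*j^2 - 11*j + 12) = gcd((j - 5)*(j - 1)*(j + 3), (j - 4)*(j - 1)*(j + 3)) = j^2 + 2*j - 3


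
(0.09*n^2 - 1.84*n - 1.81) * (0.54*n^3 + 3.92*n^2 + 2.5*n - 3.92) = 0.0486*n^5 - 0.6408*n^4 - 7.9652*n^3 - 12.048*n^2 + 2.6878*n + 7.0952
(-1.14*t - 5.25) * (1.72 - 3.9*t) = 4.446*t^2 + 18.5142*t - 9.03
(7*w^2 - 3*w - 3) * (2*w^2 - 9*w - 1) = 14*w^4 - 69*w^3 + 14*w^2 + 30*w + 3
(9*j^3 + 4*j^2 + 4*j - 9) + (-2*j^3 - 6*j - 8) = 7*j^3 + 4*j^2 - 2*j - 17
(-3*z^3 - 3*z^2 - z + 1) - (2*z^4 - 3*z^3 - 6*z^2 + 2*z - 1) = -2*z^4 + 3*z^2 - 3*z + 2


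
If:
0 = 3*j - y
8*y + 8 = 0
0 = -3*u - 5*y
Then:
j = -1/3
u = 5/3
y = -1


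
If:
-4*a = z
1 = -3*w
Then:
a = -z/4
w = -1/3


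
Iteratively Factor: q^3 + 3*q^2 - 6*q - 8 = (q + 4)*(q^2 - q - 2) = (q - 2)*(q + 4)*(q + 1)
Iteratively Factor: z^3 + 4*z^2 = (z + 4)*(z^2) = z*(z + 4)*(z)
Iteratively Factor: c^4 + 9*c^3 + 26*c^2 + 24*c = (c + 3)*(c^3 + 6*c^2 + 8*c) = c*(c + 3)*(c^2 + 6*c + 8) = c*(c + 3)*(c + 4)*(c + 2)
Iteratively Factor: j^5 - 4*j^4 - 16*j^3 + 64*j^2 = (j - 4)*(j^4 - 16*j^2) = j*(j - 4)*(j^3 - 16*j) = j*(j - 4)^2*(j^2 + 4*j) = j^2*(j - 4)^2*(j + 4)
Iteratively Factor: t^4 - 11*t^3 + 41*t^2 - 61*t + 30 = (t - 3)*(t^3 - 8*t^2 + 17*t - 10) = (t - 5)*(t - 3)*(t^2 - 3*t + 2) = (t - 5)*(t - 3)*(t - 2)*(t - 1)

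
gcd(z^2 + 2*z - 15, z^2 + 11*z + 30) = z + 5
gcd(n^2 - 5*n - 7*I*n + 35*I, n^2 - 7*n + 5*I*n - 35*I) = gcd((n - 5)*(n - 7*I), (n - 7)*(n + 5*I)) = 1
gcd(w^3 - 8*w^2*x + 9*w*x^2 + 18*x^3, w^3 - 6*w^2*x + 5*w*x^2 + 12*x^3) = -w^2 + 2*w*x + 3*x^2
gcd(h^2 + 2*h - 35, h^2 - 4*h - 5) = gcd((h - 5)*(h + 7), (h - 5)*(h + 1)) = h - 5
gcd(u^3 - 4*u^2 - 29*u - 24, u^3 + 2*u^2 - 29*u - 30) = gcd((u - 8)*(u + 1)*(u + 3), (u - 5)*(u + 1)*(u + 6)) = u + 1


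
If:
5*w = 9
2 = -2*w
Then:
No Solution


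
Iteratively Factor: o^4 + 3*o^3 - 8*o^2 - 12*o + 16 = (o + 2)*(o^3 + o^2 - 10*o + 8) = (o + 2)*(o + 4)*(o^2 - 3*o + 2) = (o - 1)*(o + 2)*(o + 4)*(o - 2)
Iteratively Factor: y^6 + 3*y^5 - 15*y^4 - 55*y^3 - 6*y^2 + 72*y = (y - 1)*(y^5 + 4*y^4 - 11*y^3 - 66*y^2 - 72*y) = y*(y - 1)*(y^4 + 4*y^3 - 11*y^2 - 66*y - 72) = y*(y - 1)*(y + 3)*(y^3 + y^2 - 14*y - 24) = y*(y - 4)*(y - 1)*(y + 3)*(y^2 + 5*y + 6) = y*(y - 4)*(y - 1)*(y + 2)*(y + 3)*(y + 3)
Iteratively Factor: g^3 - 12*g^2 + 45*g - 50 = (g - 5)*(g^2 - 7*g + 10) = (g - 5)^2*(g - 2)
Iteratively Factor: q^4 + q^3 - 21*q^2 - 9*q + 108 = (q - 3)*(q^3 + 4*q^2 - 9*q - 36) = (q - 3)*(q + 3)*(q^2 + q - 12) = (q - 3)*(q + 3)*(q + 4)*(q - 3)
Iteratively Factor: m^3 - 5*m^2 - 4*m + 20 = (m - 2)*(m^2 - 3*m - 10) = (m - 2)*(m + 2)*(m - 5)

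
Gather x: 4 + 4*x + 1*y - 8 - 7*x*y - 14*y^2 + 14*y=x*(4 - 7*y) - 14*y^2 + 15*y - 4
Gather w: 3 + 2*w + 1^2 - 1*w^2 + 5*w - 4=-w^2 + 7*w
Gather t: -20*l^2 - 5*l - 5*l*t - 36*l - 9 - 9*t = -20*l^2 - 41*l + t*(-5*l - 9) - 9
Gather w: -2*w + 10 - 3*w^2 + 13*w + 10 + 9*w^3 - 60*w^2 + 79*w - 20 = 9*w^3 - 63*w^2 + 90*w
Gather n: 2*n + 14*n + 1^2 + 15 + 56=16*n + 72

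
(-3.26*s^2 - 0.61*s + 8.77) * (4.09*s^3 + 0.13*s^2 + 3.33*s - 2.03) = -13.3334*s^5 - 2.9187*s^4 + 24.9342*s^3 + 5.7266*s^2 + 30.4424*s - 17.8031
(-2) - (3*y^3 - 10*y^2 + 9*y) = -3*y^3 + 10*y^2 - 9*y - 2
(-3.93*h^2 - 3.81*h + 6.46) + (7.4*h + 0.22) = -3.93*h^2 + 3.59*h + 6.68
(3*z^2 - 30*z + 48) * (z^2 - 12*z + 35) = 3*z^4 - 66*z^3 + 513*z^2 - 1626*z + 1680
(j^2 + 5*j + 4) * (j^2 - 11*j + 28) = j^4 - 6*j^3 - 23*j^2 + 96*j + 112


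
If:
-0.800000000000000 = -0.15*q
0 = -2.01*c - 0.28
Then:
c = -0.14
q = 5.33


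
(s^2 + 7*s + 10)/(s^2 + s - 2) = (s + 5)/(s - 1)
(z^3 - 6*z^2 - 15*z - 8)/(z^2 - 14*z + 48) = (z^2 + 2*z + 1)/(z - 6)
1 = 1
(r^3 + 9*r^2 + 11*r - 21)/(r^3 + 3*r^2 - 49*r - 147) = (r - 1)/(r - 7)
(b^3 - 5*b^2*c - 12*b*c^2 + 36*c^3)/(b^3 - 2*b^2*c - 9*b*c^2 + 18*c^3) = (b - 6*c)/(b - 3*c)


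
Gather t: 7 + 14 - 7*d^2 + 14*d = -7*d^2 + 14*d + 21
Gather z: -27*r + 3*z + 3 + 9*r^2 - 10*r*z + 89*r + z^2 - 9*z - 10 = 9*r^2 + 62*r + z^2 + z*(-10*r - 6) - 7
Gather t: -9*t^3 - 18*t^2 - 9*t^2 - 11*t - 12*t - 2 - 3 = -9*t^3 - 27*t^2 - 23*t - 5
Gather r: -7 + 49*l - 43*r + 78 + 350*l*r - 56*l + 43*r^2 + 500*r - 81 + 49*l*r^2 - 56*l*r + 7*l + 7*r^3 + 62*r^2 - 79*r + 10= 7*r^3 + r^2*(49*l + 105) + r*(294*l + 378)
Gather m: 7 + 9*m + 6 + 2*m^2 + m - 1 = 2*m^2 + 10*m + 12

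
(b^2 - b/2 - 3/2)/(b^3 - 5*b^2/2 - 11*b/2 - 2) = (2*b - 3)/(2*b^2 - 7*b - 4)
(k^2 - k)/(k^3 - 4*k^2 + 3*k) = 1/(k - 3)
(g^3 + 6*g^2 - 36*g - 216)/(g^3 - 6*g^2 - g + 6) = (g^2 + 12*g + 36)/(g^2 - 1)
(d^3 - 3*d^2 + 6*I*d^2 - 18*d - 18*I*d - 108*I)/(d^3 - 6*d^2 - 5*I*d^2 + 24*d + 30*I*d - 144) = (d^2 + d*(3 + 6*I) + 18*I)/(d^2 - 5*I*d + 24)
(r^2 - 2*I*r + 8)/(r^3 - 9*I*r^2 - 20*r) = (r + 2*I)/(r*(r - 5*I))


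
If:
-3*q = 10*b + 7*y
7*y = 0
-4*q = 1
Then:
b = 3/40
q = -1/4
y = 0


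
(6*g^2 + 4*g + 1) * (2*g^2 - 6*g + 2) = 12*g^4 - 28*g^3 - 10*g^2 + 2*g + 2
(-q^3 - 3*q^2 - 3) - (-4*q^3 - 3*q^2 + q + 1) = 3*q^3 - q - 4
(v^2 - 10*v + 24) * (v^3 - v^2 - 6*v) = v^5 - 11*v^4 + 28*v^3 + 36*v^2 - 144*v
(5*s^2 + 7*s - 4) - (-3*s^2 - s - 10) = 8*s^2 + 8*s + 6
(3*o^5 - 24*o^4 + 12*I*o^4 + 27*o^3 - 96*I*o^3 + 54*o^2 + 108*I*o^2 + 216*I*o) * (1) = 3*o^5 - 24*o^4 + 12*I*o^4 + 27*o^3 - 96*I*o^3 + 54*o^2 + 108*I*o^2 + 216*I*o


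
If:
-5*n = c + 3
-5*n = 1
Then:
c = -2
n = -1/5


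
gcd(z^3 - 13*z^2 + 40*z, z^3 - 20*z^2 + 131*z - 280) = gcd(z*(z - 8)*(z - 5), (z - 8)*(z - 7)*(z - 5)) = z^2 - 13*z + 40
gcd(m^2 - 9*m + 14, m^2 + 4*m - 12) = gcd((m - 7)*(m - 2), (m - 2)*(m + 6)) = m - 2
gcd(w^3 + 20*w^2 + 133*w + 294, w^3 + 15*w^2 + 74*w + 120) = w + 6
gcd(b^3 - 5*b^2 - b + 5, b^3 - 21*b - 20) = b^2 - 4*b - 5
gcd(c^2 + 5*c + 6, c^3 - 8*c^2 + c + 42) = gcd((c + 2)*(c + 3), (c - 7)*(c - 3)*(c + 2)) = c + 2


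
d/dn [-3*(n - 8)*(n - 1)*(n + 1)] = -9*n^2 + 48*n + 3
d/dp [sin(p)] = cos(p)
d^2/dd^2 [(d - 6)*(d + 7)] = 2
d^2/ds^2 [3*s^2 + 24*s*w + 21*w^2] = 6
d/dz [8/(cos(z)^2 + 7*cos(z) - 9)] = 8*(2*cos(z) + 7)*sin(z)/(cos(z)^2 + 7*cos(z) - 9)^2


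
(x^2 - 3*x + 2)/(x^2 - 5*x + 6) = (x - 1)/(x - 3)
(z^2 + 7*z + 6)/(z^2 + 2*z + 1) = (z + 6)/(z + 1)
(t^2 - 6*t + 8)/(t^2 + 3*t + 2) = (t^2 - 6*t + 8)/(t^2 + 3*t + 2)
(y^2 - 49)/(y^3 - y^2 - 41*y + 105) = (y - 7)/(y^2 - 8*y + 15)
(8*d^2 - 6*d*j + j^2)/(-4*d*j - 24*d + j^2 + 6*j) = (-2*d + j)/(j + 6)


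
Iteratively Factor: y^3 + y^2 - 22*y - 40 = (y + 2)*(y^2 - y - 20) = (y + 2)*(y + 4)*(y - 5)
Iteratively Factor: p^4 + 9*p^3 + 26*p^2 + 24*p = (p + 4)*(p^3 + 5*p^2 + 6*p) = (p + 3)*(p + 4)*(p^2 + 2*p) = (p + 2)*(p + 3)*(p + 4)*(p)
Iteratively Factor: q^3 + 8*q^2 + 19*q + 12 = (q + 1)*(q^2 + 7*q + 12) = (q + 1)*(q + 4)*(q + 3)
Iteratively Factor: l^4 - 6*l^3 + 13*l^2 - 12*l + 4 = (l - 2)*(l^3 - 4*l^2 + 5*l - 2) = (l - 2)*(l - 1)*(l^2 - 3*l + 2) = (l - 2)*(l - 1)^2*(l - 2)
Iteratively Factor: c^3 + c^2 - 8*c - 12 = (c - 3)*(c^2 + 4*c + 4) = (c - 3)*(c + 2)*(c + 2)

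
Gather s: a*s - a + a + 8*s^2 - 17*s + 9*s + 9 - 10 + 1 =8*s^2 + s*(a - 8)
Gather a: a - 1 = a - 1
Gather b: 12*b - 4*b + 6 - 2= 8*b + 4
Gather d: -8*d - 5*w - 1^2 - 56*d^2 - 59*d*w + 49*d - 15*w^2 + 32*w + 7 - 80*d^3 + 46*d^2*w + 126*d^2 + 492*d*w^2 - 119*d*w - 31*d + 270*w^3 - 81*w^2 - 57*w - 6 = -80*d^3 + d^2*(46*w + 70) + d*(492*w^2 - 178*w + 10) + 270*w^3 - 96*w^2 - 30*w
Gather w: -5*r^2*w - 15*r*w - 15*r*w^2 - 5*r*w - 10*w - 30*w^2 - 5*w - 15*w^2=w^2*(-15*r - 45) + w*(-5*r^2 - 20*r - 15)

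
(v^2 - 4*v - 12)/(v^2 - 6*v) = (v + 2)/v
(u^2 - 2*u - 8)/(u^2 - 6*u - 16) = (u - 4)/(u - 8)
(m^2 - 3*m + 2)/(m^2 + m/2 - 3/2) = 2*(m - 2)/(2*m + 3)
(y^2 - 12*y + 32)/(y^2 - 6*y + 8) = (y - 8)/(y - 2)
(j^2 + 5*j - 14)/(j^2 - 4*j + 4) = (j + 7)/(j - 2)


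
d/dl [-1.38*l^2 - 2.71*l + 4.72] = -2.76*l - 2.71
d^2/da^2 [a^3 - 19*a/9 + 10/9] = 6*a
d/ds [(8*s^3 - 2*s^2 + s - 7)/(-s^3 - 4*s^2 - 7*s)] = (-34*s^4 - 110*s^3 - 3*s^2 - 56*s - 49)/(s^2*(s^4 + 8*s^3 + 30*s^2 + 56*s + 49))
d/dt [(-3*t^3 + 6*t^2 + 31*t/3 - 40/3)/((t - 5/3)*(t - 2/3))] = 3*(-81*t^4 + 378*t^3 - 927*t^2 + 1080*t - 530)/(81*t^4 - 378*t^3 + 621*t^2 - 420*t + 100)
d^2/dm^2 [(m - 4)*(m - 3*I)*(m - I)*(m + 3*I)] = 12*m^2 + 6*m*(-4 - I) + 18 + 8*I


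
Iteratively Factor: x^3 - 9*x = (x + 3)*(x^2 - 3*x) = (x - 3)*(x + 3)*(x)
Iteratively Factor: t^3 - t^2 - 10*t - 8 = (t + 1)*(t^2 - 2*t - 8) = (t - 4)*(t + 1)*(t + 2)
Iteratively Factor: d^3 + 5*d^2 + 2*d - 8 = (d - 1)*(d^2 + 6*d + 8) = (d - 1)*(d + 2)*(d + 4)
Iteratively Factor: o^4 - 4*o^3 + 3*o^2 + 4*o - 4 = (o + 1)*(o^3 - 5*o^2 + 8*o - 4) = (o - 2)*(o + 1)*(o^2 - 3*o + 2) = (o - 2)^2*(o + 1)*(o - 1)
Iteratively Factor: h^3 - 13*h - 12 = (h - 4)*(h^2 + 4*h + 3) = (h - 4)*(h + 3)*(h + 1)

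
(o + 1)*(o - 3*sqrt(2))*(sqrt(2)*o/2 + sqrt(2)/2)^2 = o^4/2 - 3*sqrt(2)*o^3/2 + 3*o^3/2 - 9*sqrt(2)*o^2/2 + 3*o^2/2 - 9*sqrt(2)*o/2 + o/2 - 3*sqrt(2)/2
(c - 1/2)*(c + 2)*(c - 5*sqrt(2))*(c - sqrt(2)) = c^4 - 6*sqrt(2)*c^3 + 3*c^3/2 - 9*sqrt(2)*c^2 + 9*c^2 + 6*sqrt(2)*c + 15*c - 10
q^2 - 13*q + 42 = (q - 7)*(q - 6)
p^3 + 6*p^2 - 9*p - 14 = (p - 2)*(p + 1)*(p + 7)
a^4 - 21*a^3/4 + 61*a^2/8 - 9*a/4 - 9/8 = (a - 3)*(a - 3/2)*(a - 1)*(a + 1/4)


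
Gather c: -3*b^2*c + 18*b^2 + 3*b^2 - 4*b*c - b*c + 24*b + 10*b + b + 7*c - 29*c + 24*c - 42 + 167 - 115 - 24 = 21*b^2 + 35*b + c*(-3*b^2 - 5*b + 2) - 14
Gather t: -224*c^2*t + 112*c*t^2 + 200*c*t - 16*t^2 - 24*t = t^2*(112*c - 16) + t*(-224*c^2 + 200*c - 24)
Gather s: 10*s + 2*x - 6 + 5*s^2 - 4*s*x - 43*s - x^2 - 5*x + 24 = 5*s^2 + s*(-4*x - 33) - x^2 - 3*x + 18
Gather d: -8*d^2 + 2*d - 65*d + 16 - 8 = -8*d^2 - 63*d + 8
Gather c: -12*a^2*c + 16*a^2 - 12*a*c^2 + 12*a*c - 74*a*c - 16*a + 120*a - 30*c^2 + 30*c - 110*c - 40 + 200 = 16*a^2 + 104*a + c^2*(-12*a - 30) + c*(-12*a^2 - 62*a - 80) + 160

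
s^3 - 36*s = s*(s - 6)*(s + 6)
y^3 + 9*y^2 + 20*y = y*(y + 4)*(y + 5)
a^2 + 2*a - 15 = (a - 3)*(a + 5)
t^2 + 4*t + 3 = (t + 1)*(t + 3)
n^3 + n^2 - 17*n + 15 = (n - 3)*(n - 1)*(n + 5)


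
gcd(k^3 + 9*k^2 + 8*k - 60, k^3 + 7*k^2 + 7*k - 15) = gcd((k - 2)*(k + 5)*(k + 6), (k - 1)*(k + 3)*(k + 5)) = k + 5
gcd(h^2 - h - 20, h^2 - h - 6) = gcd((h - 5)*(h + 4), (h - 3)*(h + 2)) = 1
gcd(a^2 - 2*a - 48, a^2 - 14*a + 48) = a - 8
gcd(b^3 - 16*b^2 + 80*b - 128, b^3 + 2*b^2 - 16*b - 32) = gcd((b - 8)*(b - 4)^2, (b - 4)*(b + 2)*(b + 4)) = b - 4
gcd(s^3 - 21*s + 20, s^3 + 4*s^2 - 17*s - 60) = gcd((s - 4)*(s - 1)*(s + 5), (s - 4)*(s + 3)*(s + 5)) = s^2 + s - 20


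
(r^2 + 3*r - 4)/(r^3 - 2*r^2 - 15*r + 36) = (r - 1)/(r^2 - 6*r + 9)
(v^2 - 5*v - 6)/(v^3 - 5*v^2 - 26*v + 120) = (v + 1)/(v^2 + v - 20)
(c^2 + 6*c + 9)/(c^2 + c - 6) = (c + 3)/(c - 2)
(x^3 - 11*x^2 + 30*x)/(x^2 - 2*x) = (x^2 - 11*x + 30)/(x - 2)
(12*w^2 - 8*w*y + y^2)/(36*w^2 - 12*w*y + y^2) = (-2*w + y)/(-6*w + y)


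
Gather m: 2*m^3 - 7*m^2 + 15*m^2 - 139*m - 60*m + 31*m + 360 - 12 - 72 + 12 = 2*m^3 + 8*m^2 - 168*m + 288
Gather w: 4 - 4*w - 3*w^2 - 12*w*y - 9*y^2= -3*w^2 + w*(-12*y - 4) - 9*y^2 + 4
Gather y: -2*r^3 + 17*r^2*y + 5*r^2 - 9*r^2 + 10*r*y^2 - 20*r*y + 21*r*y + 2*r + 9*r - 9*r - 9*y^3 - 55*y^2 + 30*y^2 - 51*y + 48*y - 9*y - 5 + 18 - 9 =-2*r^3 - 4*r^2 + 2*r - 9*y^3 + y^2*(10*r - 25) + y*(17*r^2 + r - 12) + 4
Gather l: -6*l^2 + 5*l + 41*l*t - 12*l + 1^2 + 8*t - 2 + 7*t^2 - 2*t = -6*l^2 + l*(41*t - 7) + 7*t^2 + 6*t - 1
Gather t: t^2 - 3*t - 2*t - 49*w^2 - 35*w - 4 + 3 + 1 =t^2 - 5*t - 49*w^2 - 35*w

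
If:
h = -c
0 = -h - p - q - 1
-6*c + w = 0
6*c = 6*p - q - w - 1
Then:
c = w/6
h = -w/6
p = 13*w/42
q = -w/7 - 1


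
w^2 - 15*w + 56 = (w - 8)*(w - 7)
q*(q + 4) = q^2 + 4*q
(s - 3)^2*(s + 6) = s^3 - 27*s + 54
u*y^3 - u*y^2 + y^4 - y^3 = y^2*(u + y)*(y - 1)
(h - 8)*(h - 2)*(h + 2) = h^3 - 8*h^2 - 4*h + 32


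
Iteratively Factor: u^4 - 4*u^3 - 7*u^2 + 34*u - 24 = (u + 3)*(u^3 - 7*u^2 + 14*u - 8) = (u - 2)*(u + 3)*(u^2 - 5*u + 4) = (u - 2)*(u - 1)*(u + 3)*(u - 4)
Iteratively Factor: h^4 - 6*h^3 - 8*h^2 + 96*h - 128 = (h - 4)*(h^3 - 2*h^2 - 16*h + 32) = (h - 4)*(h + 4)*(h^2 - 6*h + 8) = (h - 4)^2*(h + 4)*(h - 2)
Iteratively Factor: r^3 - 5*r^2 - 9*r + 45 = (r + 3)*(r^2 - 8*r + 15) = (r - 5)*(r + 3)*(r - 3)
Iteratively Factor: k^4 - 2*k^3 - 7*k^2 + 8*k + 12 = (k + 1)*(k^3 - 3*k^2 - 4*k + 12) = (k - 2)*(k + 1)*(k^2 - k - 6) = (k - 3)*(k - 2)*(k + 1)*(k + 2)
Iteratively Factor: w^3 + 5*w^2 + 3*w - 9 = (w + 3)*(w^2 + 2*w - 3) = (w + 3)^2*(w - 1)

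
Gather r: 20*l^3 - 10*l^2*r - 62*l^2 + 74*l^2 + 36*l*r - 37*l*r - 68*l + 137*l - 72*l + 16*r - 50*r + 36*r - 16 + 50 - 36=20*l^3 + 12*l^2 - 3*l + r*(-10*l^2 - l + 2) - 2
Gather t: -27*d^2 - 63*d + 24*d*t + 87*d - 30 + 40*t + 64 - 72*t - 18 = -27*d^2 + 24*d + t*(24*d - 32) + 16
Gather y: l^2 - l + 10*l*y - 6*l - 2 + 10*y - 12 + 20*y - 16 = l^2 - 7*l + y*(10*l + 30) - 30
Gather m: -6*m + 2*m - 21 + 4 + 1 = -4*m - 16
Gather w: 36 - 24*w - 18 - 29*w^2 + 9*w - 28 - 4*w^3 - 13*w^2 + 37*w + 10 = -4*w^3 - 42*w^2 + 22*w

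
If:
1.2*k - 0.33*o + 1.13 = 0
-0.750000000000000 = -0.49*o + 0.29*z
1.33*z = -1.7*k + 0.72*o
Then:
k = -0.25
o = 2.53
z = 1.68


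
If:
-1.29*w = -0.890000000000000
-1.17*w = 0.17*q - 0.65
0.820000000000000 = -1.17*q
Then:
No Solution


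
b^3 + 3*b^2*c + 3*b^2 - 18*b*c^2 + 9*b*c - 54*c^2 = (b + 3)*(b - 3*c)*(b + 6*c)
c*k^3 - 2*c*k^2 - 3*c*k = k*(k - 3)*(c*k + c)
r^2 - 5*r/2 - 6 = (r - 4)*(r + 3/2)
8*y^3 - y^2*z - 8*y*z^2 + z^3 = (-8*y + z)*(-y + z)*(y + z)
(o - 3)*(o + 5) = o^2 + 2*o - 15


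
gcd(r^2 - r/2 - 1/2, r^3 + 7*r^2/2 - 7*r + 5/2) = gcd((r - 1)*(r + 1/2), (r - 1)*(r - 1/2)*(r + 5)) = r - 1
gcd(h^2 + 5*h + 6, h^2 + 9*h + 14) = h + 2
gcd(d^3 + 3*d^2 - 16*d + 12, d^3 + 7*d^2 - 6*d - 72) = d + 6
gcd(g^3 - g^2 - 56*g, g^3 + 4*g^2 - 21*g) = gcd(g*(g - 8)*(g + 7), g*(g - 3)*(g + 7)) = g^2 + 7*g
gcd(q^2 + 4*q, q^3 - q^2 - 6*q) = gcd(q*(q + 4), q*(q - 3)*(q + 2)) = q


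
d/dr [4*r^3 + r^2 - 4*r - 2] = 12*r^2 + 2*r - 4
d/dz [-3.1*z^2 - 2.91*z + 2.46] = -6.2*z - 2.91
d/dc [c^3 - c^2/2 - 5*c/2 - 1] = 3*c^2 - c - 5/2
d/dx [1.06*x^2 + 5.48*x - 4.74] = 2.12*x + 5.48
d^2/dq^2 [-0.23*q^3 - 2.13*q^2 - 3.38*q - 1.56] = -1.38*q - 4.26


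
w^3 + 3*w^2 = w^2*(w + 3)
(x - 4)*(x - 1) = x^2 - 5*x + 4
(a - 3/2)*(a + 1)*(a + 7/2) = a^3 + 3*a^2 - 13*a/4 - 21/4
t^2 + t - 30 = (t - 5)*(t + 6)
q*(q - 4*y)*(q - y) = q^3 - 5*q^2*y + 4*q*y^2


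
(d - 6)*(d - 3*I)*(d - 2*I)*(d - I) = d^4 - 6*d^3 - 6*I*d^3 - 11*d^2 + 36*I*d^2 + 66*d + 6*I*d - 36*I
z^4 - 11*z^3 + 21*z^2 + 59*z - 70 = (z - 7)*(z - 5)*(z - 1)*(z + 2)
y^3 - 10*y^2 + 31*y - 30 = (y - 5)*(y - 3)*(y - 2)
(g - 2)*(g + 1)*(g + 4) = g^3 + 3*g^2 - 6*g - 8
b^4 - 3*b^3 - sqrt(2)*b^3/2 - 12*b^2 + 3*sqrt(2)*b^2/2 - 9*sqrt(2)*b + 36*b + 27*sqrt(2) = (b - 3)*(b - 3*sqrt(2))*(b + sqrt(2))*(b + 3*sqrt(2)/2)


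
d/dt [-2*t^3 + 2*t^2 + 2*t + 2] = -6*t^2 + 4*t + 2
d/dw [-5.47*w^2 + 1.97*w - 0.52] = 1.97 - 10.94*w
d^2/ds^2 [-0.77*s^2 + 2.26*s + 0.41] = -1.54000000000000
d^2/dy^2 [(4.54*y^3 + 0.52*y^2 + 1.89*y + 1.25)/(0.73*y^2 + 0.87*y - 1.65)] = (-3.5527136788005e-15*y^4 + 19.16337*y^3 - 31.34823*y^2 + 92.58318*y + 13.16109)/(0.389017*y^6 + 1.390869*y^5 - 0.980243999999999*y^4 - 5.628987*y^3 + 2.21562*y^2 + 7.105725*y - 4.492125)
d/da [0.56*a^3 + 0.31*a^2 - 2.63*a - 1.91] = 1.68*a^2 + 0.62*a - 2.63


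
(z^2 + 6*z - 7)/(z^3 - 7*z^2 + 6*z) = (z + 7)/(z*(z - 6))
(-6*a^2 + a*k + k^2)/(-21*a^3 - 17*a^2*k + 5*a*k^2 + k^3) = (6*a^2 - a*k - k^2)/(21*a^3 + 17*a^2*k - 5*a*k^2 - k^3)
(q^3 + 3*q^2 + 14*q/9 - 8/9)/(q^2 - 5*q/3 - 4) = (3*q^2 + 5*q - 2)/(3*(q - 3))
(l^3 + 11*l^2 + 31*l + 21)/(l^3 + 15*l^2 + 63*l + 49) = (l + 3)/(l + 7)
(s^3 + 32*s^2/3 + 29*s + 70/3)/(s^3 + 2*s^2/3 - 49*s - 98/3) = (3*s^2 + 11*s + 10)/(3*s^2 - 19*s - 14)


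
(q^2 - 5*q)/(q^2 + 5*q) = (q - 5)/(q + 5)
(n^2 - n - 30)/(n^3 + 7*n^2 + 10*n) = (n - 6)/(n*(n + 2))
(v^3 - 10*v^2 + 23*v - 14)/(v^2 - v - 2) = (v^2 - 8*v + 7)/(v + 1)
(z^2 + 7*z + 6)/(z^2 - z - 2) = (z + 6)/(z - 2)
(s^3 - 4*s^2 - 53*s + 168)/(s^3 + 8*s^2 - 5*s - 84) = (s - 8)/(s + 4)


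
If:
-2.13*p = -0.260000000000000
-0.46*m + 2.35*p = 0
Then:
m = 0.62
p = 0.12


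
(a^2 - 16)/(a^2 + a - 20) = (a + 4)/(a + 5)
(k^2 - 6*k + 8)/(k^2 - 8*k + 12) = (k - 4)/(k - 6)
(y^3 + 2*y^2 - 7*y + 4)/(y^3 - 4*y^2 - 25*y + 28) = (y - 1)/(y - 7)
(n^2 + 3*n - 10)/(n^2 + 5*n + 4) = (n^2 + 3*n - 10)/(n^2 + 5*n + 4)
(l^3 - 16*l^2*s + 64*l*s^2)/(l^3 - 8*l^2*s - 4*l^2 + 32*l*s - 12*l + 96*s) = l*(l - 8*s)/(l^2 - 4*l - 12)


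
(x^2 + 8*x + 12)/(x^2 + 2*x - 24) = (x + 2)/(x - 4)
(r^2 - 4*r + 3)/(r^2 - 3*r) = (r - 1)/r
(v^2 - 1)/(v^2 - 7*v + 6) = (v + 1)/(v - 6)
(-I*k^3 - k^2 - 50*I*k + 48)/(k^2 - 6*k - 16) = (I*k^3 + k^2 + 50*I*k - 48)/(-k^2 + 6*k + 16)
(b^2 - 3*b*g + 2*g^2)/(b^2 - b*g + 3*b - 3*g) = (b - 2*g)/(b + 3)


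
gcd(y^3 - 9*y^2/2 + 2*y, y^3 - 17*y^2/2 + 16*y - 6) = y - 1/2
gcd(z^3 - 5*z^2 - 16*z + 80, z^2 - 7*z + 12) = z - 4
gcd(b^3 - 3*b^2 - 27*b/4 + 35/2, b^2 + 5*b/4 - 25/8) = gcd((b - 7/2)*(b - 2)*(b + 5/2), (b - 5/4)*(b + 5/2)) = b + 5/2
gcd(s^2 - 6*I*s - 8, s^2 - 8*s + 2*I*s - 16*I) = 1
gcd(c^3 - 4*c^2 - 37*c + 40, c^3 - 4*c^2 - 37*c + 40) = c^3 - 4*c^2 - 37*c + 40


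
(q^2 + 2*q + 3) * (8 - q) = -q^3 + 6*q^2 + 13*q + 24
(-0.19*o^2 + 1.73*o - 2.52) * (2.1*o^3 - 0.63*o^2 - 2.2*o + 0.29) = -0.399*o^5 + 3.7527*o^4 - 5.9639*o^3 - 2.2735*o^2 + 6.0457*o - 0.7308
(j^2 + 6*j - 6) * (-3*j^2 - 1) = -3*j^4 - 18*j^3 + 17*j^2 - 6*j + 6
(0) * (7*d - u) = 0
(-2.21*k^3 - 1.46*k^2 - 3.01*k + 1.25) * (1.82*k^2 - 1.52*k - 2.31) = -4.0222*k^5 + 0.702*k^4 + 1.8461*k^3 + 10.2228*k^2 + 5.0531*k - 2.8875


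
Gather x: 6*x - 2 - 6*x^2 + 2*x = -6*x^2 + 8*x - 2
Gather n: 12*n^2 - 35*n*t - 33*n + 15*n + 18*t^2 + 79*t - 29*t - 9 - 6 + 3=12*n^2 + n*(-35*t - 18) + 18*t^2 + 50*t - 12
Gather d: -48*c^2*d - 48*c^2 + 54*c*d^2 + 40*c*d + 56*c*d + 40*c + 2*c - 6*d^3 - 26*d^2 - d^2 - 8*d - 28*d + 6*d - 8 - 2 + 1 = -48*c^2 + 42*c - 6*d^3 + d^2*(54*c - 27) + d*(-48*c^2 + 96*c - 30) - 9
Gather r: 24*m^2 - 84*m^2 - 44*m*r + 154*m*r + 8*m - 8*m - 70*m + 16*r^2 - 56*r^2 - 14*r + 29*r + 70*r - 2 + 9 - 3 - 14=-60*m^2 - 70*m - 40*r^2 + r*(110*m + 85) - 10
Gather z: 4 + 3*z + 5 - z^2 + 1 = -z^2 + 3*z + 10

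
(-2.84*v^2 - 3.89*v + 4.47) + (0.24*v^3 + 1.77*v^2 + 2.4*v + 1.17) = 0.24*v^3 - 1.07*v^2 - 1.49*v + 5.64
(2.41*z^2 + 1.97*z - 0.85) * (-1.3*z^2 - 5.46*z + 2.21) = -3.133*z^4 - 15.7196*z^3 - 4.3251*z^2 + 8.9947*z - 1.8785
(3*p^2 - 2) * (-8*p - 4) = -24*p^3 - 12*p^2 + 16*p + 8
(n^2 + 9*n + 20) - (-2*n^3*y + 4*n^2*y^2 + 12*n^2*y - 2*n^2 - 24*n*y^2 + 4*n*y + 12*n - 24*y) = 2*n^3*y - 4*n^2*y^2 - 12*n^2*y + 3*n^2 + 24*n*y^2 - 4*n*y - 3*n + 24*y + 20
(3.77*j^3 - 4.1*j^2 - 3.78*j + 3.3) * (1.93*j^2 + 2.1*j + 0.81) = 7.2761*j^5 + 0.00400000000000134*j^4 - 12.8517*j^3 - 4.89*j^2 + 3.8682*j + 2.673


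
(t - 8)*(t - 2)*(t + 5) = t^3 - 5*t^2 - 34*t + 80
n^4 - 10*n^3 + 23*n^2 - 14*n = n*(n - 7)*(n - 2)*(n - 1)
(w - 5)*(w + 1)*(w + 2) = w^3 - 2*w^2 - 13*w - 10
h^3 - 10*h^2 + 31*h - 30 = (h - 5)*(h - 3)*(h - 2)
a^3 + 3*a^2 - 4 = (a - 1)*(a + 2)^2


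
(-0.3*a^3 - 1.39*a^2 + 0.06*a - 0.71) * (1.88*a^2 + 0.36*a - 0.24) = -0.564*a^5 - 2.7212*a^4 - 0.3156*a^3 - 0.9796*a^2 - 0.27*a + 0.1704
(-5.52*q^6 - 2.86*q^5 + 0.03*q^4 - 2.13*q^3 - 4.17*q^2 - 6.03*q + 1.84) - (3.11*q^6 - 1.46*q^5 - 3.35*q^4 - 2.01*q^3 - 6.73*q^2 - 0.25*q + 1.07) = -8.63*q^6 - 1.4*q^5 + 3.38*q^4 - 0.12*q^3 + 2.56*q^2 - 5.78*q + 0.77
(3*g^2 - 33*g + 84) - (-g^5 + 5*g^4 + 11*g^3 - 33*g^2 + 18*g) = g^5 - 5*g^4 - 11*g^3 + 36*g^2 - 51*g + 84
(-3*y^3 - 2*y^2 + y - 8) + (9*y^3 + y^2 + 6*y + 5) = 6*y^3 - y^2 + 7*y - 3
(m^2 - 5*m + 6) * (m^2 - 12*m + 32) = m^4 - 17*m^3 + 98*m^2 - 232*m + 192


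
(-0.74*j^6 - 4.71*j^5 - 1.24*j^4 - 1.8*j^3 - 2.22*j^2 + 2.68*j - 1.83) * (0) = 0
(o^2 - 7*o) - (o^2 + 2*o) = -9*o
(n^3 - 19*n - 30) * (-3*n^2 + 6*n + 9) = -3*n^5 + 6*n^4 + 66*n^3 - 24*n^2 - 351*n - 270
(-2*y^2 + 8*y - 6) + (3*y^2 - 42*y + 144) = y^2 - 34*y + 138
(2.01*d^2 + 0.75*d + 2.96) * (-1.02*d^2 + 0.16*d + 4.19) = -2.0502*d^4 - 0.4434*d^3 + 5.5227*d^2 + 3.6161*d + 12.4024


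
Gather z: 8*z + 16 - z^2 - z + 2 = -z^2 + 7*z + 18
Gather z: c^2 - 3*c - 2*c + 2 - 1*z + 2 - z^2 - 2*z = c^2 - 5*c - z^2 - 3*z + 4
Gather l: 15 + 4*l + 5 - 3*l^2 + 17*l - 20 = -3*l^2 + 21*l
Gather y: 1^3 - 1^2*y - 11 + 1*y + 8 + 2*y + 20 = 2*y + 18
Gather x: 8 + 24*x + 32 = 24*x + 40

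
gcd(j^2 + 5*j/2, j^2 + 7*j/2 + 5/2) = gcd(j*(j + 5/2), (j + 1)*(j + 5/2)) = j + 5/2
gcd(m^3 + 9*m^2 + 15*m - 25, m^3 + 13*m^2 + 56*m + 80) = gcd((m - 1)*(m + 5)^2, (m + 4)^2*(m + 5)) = m + 5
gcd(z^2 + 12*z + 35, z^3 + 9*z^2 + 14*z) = z + 7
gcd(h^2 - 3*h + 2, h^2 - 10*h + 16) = h - 2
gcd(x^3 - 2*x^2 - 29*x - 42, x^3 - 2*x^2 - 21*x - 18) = x + 3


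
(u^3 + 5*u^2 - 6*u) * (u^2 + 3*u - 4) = u^5 + 8*u^4 + 5*u^3 - 38*u^2 + 24*u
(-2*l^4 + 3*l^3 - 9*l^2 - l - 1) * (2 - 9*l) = 18*l^5 - 31*l^4 + 87*l^3 - 9*l^2 + 7*l - 2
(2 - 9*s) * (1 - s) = 9*s^2 - 11*s + 2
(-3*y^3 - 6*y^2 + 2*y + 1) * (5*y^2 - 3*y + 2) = -15*y^5 - 21*y^4 + 22*y^3 - 13*y^2 + y + 2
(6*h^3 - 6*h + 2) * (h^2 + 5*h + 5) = 6*h^5 + 30*h^4 + 24*h^3 - 28*h^2 - 20*h + 10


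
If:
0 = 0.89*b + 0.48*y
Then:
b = -0.539325842696629*y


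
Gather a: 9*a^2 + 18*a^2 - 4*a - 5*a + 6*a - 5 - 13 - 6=27*a^2 - 3*a - 24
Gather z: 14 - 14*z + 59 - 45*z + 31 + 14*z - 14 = 90 - 45*z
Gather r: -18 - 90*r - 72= -90*r - 90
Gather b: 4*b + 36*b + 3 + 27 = 40*b + 30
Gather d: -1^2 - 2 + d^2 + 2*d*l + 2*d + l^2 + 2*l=d^2 + d*(2*l + 2) + l^2 + 2*l - 3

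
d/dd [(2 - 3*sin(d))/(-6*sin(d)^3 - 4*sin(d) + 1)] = (-36*sin(d)^3 + 36*sin(d)^2 + 5)*cos(d)/(6*sin(d)^3 + 4*sin(d) - 1)^2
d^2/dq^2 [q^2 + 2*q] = 2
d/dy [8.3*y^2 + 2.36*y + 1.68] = 16.6*y + 2.36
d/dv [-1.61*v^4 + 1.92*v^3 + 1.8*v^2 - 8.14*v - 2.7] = -6.44*v^3 + 5.76*v^2 + 3.6*v - 8.14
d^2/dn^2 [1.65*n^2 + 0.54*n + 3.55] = 3.30000000000000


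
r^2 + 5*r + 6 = (r + 2)*(r + 3)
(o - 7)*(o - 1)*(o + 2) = o^3 - 6*o^2 - 9*o + 14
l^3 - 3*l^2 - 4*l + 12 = (l - 3)*(l - 2)*(l + 2)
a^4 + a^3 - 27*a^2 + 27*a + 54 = (a - 3)^2*(a + 1)*(a + 6)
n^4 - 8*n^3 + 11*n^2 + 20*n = n*(n - 5)*(n - 4)*(n + 1)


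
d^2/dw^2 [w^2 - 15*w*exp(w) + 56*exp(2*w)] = -15*w*exp(w) + 224*exp(2*w) - 30*exp(w) + 2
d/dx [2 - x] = -1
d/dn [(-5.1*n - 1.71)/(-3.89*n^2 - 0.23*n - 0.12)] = (-19.839*n^2 - 13.3038*n + 0.2187)/(15.1321*n^4 + 1.7894*n^3 + 0.9865*n^2 + 0.0552*n + 0.0144)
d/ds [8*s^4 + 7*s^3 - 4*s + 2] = 32*s^3 + 21*s^2 - 4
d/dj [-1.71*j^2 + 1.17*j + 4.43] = 1.17 - 3.42*j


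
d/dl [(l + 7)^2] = 2*l + 14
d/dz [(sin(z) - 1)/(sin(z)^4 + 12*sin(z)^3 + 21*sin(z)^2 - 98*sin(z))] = (-3*sin(z)^3 + sin(z)^2 + 8*sin(z) - 14)*cos(z)/((sin(z) - 2)^2*(sin(z) + 7)^3*sin(z)^2)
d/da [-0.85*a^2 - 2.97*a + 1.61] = -1.7*a - 2.97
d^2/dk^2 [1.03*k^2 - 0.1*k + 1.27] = 2.06000000000000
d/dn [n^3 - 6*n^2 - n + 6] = 3*n^2 - 12*n - 1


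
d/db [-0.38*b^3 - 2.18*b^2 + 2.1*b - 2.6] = -1.14*b^2 - 4.36*b + 2.1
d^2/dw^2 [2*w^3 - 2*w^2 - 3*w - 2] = 12*w - 4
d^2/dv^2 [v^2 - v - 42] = 2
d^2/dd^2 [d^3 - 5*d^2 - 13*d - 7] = 6*d - 10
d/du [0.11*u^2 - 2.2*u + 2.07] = 0.22*u - 2.2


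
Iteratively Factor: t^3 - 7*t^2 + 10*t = (t)*(t^2 - 7*t + 10) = t*(t - 5)*(t - 2)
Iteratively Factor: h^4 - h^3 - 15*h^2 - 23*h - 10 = (h + 2)*(h^3 - 3*h^2 - 9*h - 5) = (h + 1)*(h + 2)*(h^2 - 4*h - 5) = (h - 5)*(h + 1)*(h + 2)*(h + 1)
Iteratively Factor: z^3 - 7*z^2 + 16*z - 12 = (z - 3)*(z^2 - 4*z + 4) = (z - 3)*(z - 2)*(z - 2)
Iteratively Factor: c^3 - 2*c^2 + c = (c - 1)*(c^2 - c) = c*(c - 1)*(c - 1)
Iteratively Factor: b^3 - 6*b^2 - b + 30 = (b + 2)*(b^2 - 8*b + 15) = (b - 3)*(b + 2)*(b - 5)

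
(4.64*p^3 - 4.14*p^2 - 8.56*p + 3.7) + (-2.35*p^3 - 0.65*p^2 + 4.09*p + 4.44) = 2.29*p^3 - 4.79*p^2 - 4.47*p + 8.14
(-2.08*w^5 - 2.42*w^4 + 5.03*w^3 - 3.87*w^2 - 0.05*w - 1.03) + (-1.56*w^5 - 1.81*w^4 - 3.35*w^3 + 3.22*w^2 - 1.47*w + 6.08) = -3.64*w^5 - 4.23*w^4 + 1.68*w^3 - 0.65*w^2 - 1.52*w + 5.05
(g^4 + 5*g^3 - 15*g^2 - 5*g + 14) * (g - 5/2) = g^5 + 5*g^4/2 - 55*g^3/2 + 65*g^2/2 + 53*g/2 - 35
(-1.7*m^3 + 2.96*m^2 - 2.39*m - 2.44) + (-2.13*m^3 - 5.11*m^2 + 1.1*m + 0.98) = -3.83*m^3 - 2.15*m^2 - 1.29*m - 1.46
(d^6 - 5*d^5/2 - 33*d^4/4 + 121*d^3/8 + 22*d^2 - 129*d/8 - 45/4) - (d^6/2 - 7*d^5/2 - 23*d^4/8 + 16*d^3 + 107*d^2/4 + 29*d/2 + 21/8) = d^6/2 + d^5 - 43*d^4/8 - 7*d^3/8 - 19*d^2/4 - 245*d/8 - 111/8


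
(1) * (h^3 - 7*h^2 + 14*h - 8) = h^3 - 7*h^2 + 14*h - 8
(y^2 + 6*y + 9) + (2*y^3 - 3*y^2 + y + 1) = 2*y^3 - 2*y^2 + 7*y + 10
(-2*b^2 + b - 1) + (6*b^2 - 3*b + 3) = 4*b^2 - 2*b + 2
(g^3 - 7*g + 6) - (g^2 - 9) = g^3 - g^2 - 7*g + 15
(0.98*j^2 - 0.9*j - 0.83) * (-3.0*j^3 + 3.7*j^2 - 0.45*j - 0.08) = -2.94*j^5 + 6.326*j^4 - 1.281*j^3 - 2.7444*j^2 + 0.4455*j + 0.0664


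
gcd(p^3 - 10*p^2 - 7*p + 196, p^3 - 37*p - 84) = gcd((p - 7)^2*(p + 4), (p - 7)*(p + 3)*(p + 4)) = p^2 - 3*p - 28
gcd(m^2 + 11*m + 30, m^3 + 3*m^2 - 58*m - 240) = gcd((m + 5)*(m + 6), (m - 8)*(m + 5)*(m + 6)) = m^2 + 11*m + 30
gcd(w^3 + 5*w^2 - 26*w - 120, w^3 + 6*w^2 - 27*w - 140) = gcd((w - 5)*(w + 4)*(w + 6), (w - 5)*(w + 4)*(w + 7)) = w^2 - w - 20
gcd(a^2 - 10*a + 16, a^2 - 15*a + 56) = a - 8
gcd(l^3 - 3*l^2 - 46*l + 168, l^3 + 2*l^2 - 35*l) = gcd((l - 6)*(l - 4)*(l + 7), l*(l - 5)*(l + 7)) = l + 7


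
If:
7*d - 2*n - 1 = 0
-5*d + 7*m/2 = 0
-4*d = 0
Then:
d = 0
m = 0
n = -1/2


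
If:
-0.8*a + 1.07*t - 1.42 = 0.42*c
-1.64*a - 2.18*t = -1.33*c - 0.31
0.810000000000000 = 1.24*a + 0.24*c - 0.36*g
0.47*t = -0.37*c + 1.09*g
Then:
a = 0.47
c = 8.66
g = 5.13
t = 5.07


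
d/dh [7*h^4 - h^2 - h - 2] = 28*h^3 - 2*h - 1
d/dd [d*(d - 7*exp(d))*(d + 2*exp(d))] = -5*d^2*exp(d) + 3*d^2 - 28*d*exp(2*d) - 10*d*exp(d) - 14*exp(2*d)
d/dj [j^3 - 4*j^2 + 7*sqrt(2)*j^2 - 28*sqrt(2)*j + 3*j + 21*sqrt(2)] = 3*j^2 - 8*j + 14*sqrt(2)*j - 28*sqrt(2) + 3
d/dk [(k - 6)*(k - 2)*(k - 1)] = 3*k^2 - 18*k + 20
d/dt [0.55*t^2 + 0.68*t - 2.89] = 1.1*t + 0.68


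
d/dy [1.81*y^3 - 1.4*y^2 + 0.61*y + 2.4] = 5.43*y^2 - 2.8*y + 0.61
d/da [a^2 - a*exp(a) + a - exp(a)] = -a*exp(a) + 2*a - 2*exp(a) + 1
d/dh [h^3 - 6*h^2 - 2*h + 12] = 3*h^2 - 12*h - 2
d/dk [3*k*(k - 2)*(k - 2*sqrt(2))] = 9*k^2 - 12*sqrt(2)*k - 12*k + 12*sqrt(2)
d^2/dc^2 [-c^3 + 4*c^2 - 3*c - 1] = 8 - 6*c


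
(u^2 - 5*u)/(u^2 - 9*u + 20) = u/(u - 4)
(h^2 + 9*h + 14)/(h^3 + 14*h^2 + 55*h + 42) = (h + 2)/(h^2 + 7*h + 6)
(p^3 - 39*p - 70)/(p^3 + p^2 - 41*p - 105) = (p + 2)/(p + 3)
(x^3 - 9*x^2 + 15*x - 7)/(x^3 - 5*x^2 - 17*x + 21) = (x - 1)/(x + 3)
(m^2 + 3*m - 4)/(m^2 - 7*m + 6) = (m + 4)/(m - 6)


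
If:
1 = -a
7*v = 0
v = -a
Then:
No Solution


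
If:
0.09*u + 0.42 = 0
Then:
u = -4.67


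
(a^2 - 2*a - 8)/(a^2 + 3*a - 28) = (a + 2)/(a + 7)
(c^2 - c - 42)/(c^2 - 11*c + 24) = (c^2 - c - 42)/(c^2 - 11*c + 24)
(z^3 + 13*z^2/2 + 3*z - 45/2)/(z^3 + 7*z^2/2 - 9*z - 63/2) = (2*z^2 + 7*z - 15)/(2*z^2 + z - 21)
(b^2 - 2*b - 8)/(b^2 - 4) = (b - 4)/(b - 2)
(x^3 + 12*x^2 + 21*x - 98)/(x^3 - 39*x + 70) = (x + 7)/(x - 5)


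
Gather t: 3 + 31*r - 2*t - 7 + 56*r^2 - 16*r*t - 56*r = 56*r^2 - 25*r + t*(-16*r - 2) - 4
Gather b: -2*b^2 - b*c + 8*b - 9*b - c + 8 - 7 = -2*b^2 + b*(-c - 1) - c + 1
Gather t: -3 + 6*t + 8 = 6*t + 5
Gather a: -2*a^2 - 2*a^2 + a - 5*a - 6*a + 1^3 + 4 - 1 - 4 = -4*a^2 - 10*a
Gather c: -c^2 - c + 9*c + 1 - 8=-c^2 + 8*c - 7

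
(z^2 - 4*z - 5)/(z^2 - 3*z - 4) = (z - 5)/(z - 4)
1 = 1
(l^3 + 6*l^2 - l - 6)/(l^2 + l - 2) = (l^2 + 7*l + 6)/(l + 2)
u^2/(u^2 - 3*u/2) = 2*u/(2*u - 3)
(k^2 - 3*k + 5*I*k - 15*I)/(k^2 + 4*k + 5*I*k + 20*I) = (k - 3)/(k + 4)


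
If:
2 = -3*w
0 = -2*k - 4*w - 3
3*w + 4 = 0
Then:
No Solution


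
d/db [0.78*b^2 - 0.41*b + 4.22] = 1.56*b - 0.41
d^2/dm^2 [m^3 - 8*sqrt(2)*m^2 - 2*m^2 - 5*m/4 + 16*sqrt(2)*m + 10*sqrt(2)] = 6*m - 16*sqrt(2) - 4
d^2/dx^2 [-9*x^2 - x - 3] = -18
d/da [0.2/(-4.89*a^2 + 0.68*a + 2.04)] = (1.956*a - 0.136)/(-4.89*a^2 + 0.68*a + 2.04)^2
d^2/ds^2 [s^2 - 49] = 2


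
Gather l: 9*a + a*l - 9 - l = 9*a + l*(a - 1) - 9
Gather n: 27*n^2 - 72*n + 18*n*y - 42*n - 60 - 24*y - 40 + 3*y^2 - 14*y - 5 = 27*n^2 + n*(18*y - 114) + 3*y^2 - 38*y - 105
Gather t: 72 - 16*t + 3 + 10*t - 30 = 45 - 6*t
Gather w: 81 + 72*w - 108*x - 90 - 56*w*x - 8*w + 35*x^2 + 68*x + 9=w*(64 - 56*x) + 35*x^2 - 40*x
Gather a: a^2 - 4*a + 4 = a^2 - 4*a + 4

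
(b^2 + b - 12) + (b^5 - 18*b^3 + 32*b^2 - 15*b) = b^5 - 18*b^3 + 33*b^2 - 14*b - 12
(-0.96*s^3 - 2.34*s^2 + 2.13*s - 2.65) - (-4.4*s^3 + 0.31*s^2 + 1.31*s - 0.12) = 3.44*s^3 - 2.65*s^2 + 0.82*s - 2.53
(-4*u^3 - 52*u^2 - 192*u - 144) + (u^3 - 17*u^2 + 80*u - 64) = -3*u^3 - 69*u^2 - 112*u - 208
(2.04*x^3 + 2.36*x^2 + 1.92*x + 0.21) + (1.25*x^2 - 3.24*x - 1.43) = 2.04*x^3 + 3.61*x^2 - 1.32*x - 1.22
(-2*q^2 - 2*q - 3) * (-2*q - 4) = 4*q^3 + 12*q^2 + 14*q + 12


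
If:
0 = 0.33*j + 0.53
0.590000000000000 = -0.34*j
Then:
No Solution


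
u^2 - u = u*(u - 1)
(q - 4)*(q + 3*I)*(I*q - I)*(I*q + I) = -q^4 + 4*q^3 - 3*I*q^3 + q^2 + 12*I*q^2 - 4*q + 3*I*q - 12*I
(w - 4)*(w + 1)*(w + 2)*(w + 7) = w^4 + 6*w^3 - 17*w^2 - 78*w - 56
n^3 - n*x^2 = n*(n - x)*(n + x)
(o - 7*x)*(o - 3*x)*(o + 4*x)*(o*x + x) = o^4*x - 6*o^3*x^2 + o^3*x - 19*o^2*x^3 - 6*o^2*x^2 + 84*o*x^4 - 19*o*x^3 + 84*x^4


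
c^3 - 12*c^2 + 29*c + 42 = (c - 7)*(c - 6)*(c + 1)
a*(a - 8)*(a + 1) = a^3 - 7*a^2 - 8*a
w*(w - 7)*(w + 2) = w^3 - 5*w^2 - 14*w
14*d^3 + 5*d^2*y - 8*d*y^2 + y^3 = (-7*d + y)*(-2*d + y)*(d + y)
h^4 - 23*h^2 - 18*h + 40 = (h - 5)*(h - 1)*(h + 2)*(h + 4)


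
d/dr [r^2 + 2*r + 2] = 2*r + 2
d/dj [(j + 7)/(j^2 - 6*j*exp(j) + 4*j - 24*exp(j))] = (j^2 - 6*j*exp(j) + 4*j + 2*(j + 7)*(3*j*exp(j) - j + 15*exp(j) - 2) - 24*exp(j))/(j^2 - 6*j*exp(j) + 4*j - 24*exp(j))^2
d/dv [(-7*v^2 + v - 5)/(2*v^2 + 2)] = (-v^2 - 4*v + 1)/(2*(v^4 + 2*v^2 + 1))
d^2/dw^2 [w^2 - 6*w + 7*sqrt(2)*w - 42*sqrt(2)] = 2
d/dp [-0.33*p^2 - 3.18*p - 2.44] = -0.66*p - 3.18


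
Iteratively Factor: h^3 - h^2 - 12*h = (h + 3)*(h^2 - 4*h) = (h - 4)*(h + 3)*(h)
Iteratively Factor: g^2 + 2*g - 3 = (g - 1)*(g + 3)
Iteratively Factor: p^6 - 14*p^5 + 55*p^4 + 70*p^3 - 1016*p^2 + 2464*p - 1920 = (p - 2)*(p^5 - 12*p^4 + 31*p^3 + 132*p^2 - 752*p + 960) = (p - 4)*(p - 2)*(p^4 - 8*p^3 - p^2 + 128*p - 240) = (p - 5)*(p - 4)*(p - 2)*(p^3 - 3*p^2 - 16*p + 48) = (p - 5)*(p - 4)*(p - 2)*(p + 4)*(p^2 - 7*p + 12) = (p - 5)*(p - 4)*(p - 3)*(p - 2)*(p + 4)*(p - 4)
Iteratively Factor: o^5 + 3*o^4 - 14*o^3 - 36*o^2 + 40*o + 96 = (o + 2)*(o^4 + o^3 - 16*o^2 - 4*o + 48) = (o + 2)^2*(o^3 - o^2 - 14*o + 24) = (o - 2)*(o + 2)^2*(o^2 + o - 12) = (o - 2)*(o + 2)^2*(o + 4)*(o - 3)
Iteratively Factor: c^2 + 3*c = (c)*(c + 3)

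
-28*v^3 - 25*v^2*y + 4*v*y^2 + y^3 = (-4*v + y)*(v + y)*(7*v + y)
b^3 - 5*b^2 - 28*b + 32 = (b - 8)*(b - 1)*(b + 4)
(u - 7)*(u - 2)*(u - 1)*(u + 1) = u^4 - 9*u^3 + 13*u^2 + 9*u - 14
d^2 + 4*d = d*(d + 4)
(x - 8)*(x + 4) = x^2 - 4*x - 32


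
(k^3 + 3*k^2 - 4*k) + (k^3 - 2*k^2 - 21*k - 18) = 2*k^3 + k^2 - 25*k - 18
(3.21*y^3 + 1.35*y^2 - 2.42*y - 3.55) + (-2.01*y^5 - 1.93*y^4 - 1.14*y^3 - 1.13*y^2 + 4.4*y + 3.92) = -2.01*y^5 - 1.93*y^4 + 2.07*y^3 + 0.22*y^2 + 1.98*y + 0.37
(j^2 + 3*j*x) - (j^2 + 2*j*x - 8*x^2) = j*x + 8*x^2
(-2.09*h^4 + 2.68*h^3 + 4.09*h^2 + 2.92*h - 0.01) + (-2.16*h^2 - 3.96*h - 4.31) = -2.09*h^4 + 2.68*h^3 + 1.93*h^2 - 1.04*h - 4.32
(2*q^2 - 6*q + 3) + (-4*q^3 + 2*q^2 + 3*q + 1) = -4*q^3 + 4*q^2 - 3*q + 4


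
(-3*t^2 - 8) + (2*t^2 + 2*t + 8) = -t^2 + 2*t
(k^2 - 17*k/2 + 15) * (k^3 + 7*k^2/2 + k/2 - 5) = k^5 - 5*k^4 - 57*k^3/4 + 173*k^2/4 + 50*k - 75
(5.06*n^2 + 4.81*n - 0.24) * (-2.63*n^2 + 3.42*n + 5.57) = -13.3078*n^4 + 4.6549*n^3 + 45.2656*n^2 + 25.9709*n - 1.3368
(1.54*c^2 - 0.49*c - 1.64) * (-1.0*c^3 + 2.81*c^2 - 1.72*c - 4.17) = -1.54*c^5 + 4.8174*c^4 - 2.3857*c^3 - 10.1874*c^2 + 4.8641*c + 6.8388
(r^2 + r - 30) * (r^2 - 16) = r^4 + r^3 - 46*r^2 - 16*r + 480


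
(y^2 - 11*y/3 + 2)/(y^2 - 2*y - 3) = (y - 2/3)/(y + 1)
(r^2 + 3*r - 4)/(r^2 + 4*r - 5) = (r + 4)/(r + 5)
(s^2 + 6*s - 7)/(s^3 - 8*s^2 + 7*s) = (s + 7)/(s*(s - 7))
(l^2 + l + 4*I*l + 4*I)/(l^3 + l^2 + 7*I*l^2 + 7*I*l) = (l + 4*I)/(l*(l + 7*I))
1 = 1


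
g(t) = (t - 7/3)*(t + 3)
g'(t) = 2*t + 2/3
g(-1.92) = -4.59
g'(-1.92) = -3.17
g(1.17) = -4.85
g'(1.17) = 3.01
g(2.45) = 0.64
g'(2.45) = 5.57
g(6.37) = 37.82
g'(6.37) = 13.41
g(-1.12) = -6.49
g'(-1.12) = -1.57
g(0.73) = -5.98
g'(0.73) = 2.13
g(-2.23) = -3.51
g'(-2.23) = -3.79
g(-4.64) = 11.44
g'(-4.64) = -8.61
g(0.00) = -7.00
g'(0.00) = 0.67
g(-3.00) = 0.00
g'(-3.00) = -5.33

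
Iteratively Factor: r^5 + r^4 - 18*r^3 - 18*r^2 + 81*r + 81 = (r - 3)*(r^4 + 4*r^3 - 6*r^2 - 36*r - 27) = (r - 3)^2*(r^3 + 7*r^2 + 15*r + 9) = (r - 3)^2*(r + 3)*(r^2 + 4*r + 3) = (r - 3)^2*(r + 1)*(r + 3)*(r + 3)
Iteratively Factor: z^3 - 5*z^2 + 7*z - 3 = (z - 3)*(z^2 - 2*z + 1) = (z - 3)*(z - 1)*(z - 1)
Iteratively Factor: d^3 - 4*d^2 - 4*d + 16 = (d - 4)*(d^2 - 4) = (d - 4)*(d + 2)*(d - 2)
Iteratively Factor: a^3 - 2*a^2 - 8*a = (a - 4)*(a^2 + 2*a) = (a - 4)*(a + 2)*(a)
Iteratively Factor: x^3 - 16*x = (x)*(x^2 - 16) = x*(x + 4)*(x - 4)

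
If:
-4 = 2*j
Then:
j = -2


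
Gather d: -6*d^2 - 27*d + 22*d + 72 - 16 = -6*d^2 - 5*d + 56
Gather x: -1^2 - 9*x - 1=-9*x - 2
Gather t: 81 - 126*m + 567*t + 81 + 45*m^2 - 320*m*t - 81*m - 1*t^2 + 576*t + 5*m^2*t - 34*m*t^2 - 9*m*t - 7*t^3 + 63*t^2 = 45*m^2 - 207*m - 7*t^3 + t^2*(62 - 34*m) + t*(5*m^2 - 329*m + 1143) + 162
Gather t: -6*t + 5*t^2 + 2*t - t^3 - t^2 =-t^3 + 4*t^2 - 4*t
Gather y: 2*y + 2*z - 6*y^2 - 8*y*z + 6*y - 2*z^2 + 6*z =-6*y^2 + y*(8 - 8*z) - 2*z^2 + 8*z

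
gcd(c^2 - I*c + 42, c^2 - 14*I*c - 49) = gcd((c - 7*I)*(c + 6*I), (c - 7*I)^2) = c - 7*I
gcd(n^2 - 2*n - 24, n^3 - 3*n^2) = 1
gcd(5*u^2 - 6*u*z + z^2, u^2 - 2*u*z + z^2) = -u + z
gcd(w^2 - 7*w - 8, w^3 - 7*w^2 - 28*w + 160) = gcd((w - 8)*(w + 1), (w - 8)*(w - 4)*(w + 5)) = w - 8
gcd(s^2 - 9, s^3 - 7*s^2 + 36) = s - 3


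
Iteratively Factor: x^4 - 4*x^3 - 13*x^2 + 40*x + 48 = (x + 3)*(x^3 - 7*x^2 + 8*x + 16) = (x + 1)*(x + 3)*(x^2 - 8*x + 16) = (x - 4)*(x + 1)*(x + 3)*(x - 4)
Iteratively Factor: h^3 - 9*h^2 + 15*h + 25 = (h + 1)*(h^2 - 10*h + 25) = (h - 5)*(h + 1)*(h - 5)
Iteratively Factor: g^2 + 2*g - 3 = (g + 3)*(g - 1)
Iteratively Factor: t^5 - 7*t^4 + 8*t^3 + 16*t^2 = (t - 4)*(t^4 - 3*t^3 - 4*t^2) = t*(t - 4)*(t^3 - 3*t^2 - 4*t) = t^2*(t - 4)*(t^2 - 3*t - 4) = t^2*(t - 4)*(t + 1)*(t - 4)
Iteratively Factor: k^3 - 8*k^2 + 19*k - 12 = (k - 1)*(k^2 - 7*k + 12) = (k - 3)*(k - 1)*(k - 4)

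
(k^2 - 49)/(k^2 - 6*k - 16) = (49 - k^2)/(-k^2 + 6*k + 16)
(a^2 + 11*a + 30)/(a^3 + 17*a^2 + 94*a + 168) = (a + 5)/(a^2 + 11*a + 28)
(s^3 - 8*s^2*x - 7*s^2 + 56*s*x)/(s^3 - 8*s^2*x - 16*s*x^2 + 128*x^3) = s*(7 - s)/(-s^2 + 16*x^2)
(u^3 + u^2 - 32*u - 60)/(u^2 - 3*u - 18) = (u^2 + 7*u + 10)/(u + 3)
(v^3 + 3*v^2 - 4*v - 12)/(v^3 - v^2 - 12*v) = (v^2 - 4)/(v*(v - 4))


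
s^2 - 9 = (s - 3)*(s + 3)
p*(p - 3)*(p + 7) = p^3 + 4*p^2 - 21*p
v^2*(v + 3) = v^3 + 3*v^2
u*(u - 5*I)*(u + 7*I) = u^3 + 2*I*u^2 + 35*u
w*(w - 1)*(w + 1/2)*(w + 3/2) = w^4 + w^3 - 5*w^2/4 - 3*w/4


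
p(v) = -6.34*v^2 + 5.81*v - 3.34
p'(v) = 5.81 - 12.68*v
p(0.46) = -2.01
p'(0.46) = -0.02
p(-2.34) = -51.65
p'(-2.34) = 35.48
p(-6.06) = -271.38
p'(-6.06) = 82.65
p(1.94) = -15.93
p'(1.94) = -18.79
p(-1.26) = -20.73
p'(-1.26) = 21.79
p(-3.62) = -107.45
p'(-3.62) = 51.71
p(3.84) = -74.52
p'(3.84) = -42.88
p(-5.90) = -258.31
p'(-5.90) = 80.62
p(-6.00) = -266.44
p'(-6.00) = 81.89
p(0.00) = -3.34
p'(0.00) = 5.81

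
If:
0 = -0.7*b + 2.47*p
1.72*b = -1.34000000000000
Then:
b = -0.78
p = -0.22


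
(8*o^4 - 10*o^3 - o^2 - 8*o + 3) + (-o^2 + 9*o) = 8*o^4 - 10*o^3 - 2*o^2 + o + 3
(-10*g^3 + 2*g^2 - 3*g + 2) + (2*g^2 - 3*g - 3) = -10*g^3 + 4*g^2 - 6*g - 1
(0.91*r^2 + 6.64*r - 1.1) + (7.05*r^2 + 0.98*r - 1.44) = 7.96*r^2 + 7.62*r - 2.54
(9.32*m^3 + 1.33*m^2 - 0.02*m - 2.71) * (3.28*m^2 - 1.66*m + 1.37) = 30.5696*m^5 - 11.1088*m^4 + 10.495*m^3 - 7.0335*m^2 + 4.4712*m - 3.7127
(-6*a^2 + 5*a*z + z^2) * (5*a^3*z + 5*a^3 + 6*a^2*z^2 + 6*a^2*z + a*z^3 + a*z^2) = -30*a^5*z - 30*a^5 - 11*a^4*z^2 - 11*a^4*z + 29*a^3*z^3 + 29*a^3*z^2 + 11*a^2*z^4 + 11*a^2*z^3 + a*z^5 + a*z^4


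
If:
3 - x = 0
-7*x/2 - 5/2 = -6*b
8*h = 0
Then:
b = 13/6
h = 0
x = 3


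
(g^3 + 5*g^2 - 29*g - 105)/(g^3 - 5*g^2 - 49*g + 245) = (g + 3)/(g - 7)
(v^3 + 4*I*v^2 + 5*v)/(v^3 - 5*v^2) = (v^2 + 4*I*v + 5)/(v*(v - 5))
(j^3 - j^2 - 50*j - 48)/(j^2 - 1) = (j^2 - 2*j - 48)/(j - 1)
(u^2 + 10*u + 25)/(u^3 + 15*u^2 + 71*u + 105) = (u + 5)/(u^2 + 10*u + 21)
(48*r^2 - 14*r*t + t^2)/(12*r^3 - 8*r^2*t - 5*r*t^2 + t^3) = (8*r - t)/(2*r^2 - r*t - t^2)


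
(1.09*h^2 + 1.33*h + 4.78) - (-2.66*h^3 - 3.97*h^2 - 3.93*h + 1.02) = 2.66*h^3 + 5.06*h^2 + 5.26*h + 3.76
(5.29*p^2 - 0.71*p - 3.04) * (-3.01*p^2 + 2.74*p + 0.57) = -15.9229*p^4 + 16.6317*p^3 + 10.2203*p^2 - 8.7343*p - 1.7328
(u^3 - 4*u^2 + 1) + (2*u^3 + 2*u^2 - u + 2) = 3*u^3 - 2*u^2 - u + 3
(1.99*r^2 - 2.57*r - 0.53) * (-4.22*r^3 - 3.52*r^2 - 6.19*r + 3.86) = -8.3978*r^5 + 3.8406*r^4 - 1.0351*r^3 + 25.4553*r^2 - 6.6395*r - 2.0458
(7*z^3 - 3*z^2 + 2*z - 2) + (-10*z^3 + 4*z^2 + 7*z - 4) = -3*z^3 + z^2 + 9*z - 6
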